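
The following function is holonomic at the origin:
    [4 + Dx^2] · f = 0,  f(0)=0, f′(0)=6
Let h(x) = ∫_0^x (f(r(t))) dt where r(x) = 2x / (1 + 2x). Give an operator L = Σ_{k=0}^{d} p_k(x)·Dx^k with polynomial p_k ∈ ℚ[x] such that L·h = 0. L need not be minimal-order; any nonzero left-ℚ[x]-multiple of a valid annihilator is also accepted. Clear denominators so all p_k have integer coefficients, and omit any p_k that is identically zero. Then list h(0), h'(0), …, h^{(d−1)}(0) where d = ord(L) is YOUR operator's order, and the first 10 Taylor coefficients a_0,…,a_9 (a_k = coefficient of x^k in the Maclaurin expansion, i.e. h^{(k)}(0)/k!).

f: a_k = 0, 6, 0, -4, 0, 4/5, 0, -8/105, 0, 4/945, …
L₀ from L_f via x↦r, Dx↦r'^{-1}Dx.
h=∫₀ˣh₀: take L = L₀·Dx.
L = 16·Dx + (4 + 24·x + 48·x^2 + 32·x^3)·Dx^2 + (1 + 8·x + 24·x^2 + 32·x^3 + 16·x^4)·Dx^3  (order 3).
h: a_k = 0, 0, 6, -8, 4, 96/5, -1376/15, 1920/7, -70688/105, 194048/135, …
ICs: h(0) = 0, h′(0) = 0, h′′(0) = 12.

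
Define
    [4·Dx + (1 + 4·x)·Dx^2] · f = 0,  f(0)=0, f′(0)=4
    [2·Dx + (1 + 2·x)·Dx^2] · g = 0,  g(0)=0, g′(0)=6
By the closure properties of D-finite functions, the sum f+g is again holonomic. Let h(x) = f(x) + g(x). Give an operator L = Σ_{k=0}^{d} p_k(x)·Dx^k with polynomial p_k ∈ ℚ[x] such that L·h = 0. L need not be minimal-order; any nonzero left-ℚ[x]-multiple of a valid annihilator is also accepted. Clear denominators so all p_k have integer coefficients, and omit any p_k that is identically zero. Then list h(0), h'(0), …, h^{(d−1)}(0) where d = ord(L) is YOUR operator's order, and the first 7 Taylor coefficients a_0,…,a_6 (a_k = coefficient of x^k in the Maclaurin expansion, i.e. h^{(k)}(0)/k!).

f: a_k = 0, 4, -8, 64/3, -64, 1024/5, -2048/3, …
g: a_k = 0, 6, -6, 8, -12, 96/5, -32, …
h₀=f+g: left-lcm gives L₀, ord ≤ 4.
L = 16·Dx + (12 + 32·x)·Dx^2 + (1 + 6·x + 8·x^2)·Dx^3  (order 3).
h: a_k = 0, 10, -14, 88/3, -76, 224, -2144/3, …
ICs: h(0) = 0, h′(0) = 10, h′′(0) = -28.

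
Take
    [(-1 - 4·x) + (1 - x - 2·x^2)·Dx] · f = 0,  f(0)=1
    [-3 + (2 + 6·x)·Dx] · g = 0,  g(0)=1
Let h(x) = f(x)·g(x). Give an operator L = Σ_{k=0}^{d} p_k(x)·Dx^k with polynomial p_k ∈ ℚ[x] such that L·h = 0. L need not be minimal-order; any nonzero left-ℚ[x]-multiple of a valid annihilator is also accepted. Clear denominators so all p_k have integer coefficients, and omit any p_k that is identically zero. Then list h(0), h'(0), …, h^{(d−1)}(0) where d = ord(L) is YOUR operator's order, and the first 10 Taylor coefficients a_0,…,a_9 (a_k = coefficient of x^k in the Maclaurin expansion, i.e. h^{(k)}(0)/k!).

f: a_k = 1, 1, 3, 5, 11, 21, 43, 85, 171, 341, …
g: a_k = 1, 3/2, -9/8, 27/16, -405/128, 1701/256, -15309/1024, 72171/2048, -2814669/32768, 14073345/65536, …
Sym-product of L_f,L_g gives L₀ (≤ ord 1).
L = (5 + 11·x + 18·x^2) + (-2 - 4·x + 10·x^2 + 12·x^3)·Dx  (order 1).
h: a_k = 1, 5/2, 27/8, 161/16, 1747/128, 10347/256, 54031/1024, 345785/2048, 6175875/32768, 48555335/65536, …
ICs: h(0) = 1.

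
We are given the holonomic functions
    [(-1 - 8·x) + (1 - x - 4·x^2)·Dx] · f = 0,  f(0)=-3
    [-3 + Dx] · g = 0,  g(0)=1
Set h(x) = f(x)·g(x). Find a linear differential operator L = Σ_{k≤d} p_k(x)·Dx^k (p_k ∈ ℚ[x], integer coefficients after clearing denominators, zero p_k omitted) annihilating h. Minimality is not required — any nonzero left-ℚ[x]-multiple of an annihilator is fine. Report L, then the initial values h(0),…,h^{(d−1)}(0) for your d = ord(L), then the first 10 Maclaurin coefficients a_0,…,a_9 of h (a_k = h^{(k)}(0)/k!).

f: a_k = -3, -3, -15, -27, -87, -195, -543, -1323, -3495, -8787, …
g: a_k = 1, 3, 9/2, 9/2, 27/8, 81/40, 81/80, 243/560, 729/4480, 243/4480, …
L₀ := L_f ⊗_s L_g (sym. prod.), ord ≤ 1.
L = (4 + 5·x - 12·x^2) + (-1 + x + 4·x^2)·Dx  (order 1).
h: a_k = -3, -12, -75/2, -99, -2073/8, -3306/5, -136059/80, -243423/56, -49953243/4480, -31962333/1120, …
ICs: h(0) = -3.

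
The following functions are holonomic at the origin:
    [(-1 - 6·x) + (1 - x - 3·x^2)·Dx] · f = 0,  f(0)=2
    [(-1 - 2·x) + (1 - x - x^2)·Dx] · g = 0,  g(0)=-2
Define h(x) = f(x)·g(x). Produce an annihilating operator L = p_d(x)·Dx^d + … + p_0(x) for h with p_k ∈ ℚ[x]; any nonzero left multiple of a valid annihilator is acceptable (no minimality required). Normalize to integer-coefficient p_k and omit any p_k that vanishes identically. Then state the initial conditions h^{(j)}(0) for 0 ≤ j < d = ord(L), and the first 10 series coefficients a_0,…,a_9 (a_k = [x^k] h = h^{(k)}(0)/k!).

f: a_k = 2, 2, 8, 14, 38, 80, 194, 434, 1016, 2318, …
g: a_k = -2, -2, -4, -6, -10, -16, -26, -42, -68, -110, …
Product ⇒ symmetric product L₀, ord ≤ 1.
L = (-2 - 6·x + 12·x^2 + 12·x^3) + (1 - 2·x - 3·x^2 + 4·x^3 + 3·x^4)·Dx  (order 1).
h: a_k = -4, -8, -28, -64, -168, -392, -948, -2208, -5188, -12032, …
ICs: h(0) = -4.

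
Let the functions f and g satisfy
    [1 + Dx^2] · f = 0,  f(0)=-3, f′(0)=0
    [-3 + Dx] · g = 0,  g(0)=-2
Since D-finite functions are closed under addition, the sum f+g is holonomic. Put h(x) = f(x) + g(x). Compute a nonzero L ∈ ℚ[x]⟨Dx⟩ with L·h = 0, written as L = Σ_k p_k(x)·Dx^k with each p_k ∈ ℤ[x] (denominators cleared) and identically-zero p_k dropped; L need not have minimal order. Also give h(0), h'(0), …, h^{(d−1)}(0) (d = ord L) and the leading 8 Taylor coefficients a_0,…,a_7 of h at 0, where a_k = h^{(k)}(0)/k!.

f: a_k = -3, 0, 3/2, 0, -1/8, 0, 1/240, 0, …
g: a_k = -2, -6, -9, -9, -27/4, -81/20, -81/40, -243/280, …
L₀ := lclm(L_f,L_g); ord L₀ ≤ 2+1.
L = -3 + Dx - 3·Dx^2 + Dx^3  (order 3).
h: a_k = -5, -6, -15/2, -9, -55/8, -81/20, -97/48, -243/280, …
ICs: h(0) = -5, h′(0) = -6, h′′(0) = -15.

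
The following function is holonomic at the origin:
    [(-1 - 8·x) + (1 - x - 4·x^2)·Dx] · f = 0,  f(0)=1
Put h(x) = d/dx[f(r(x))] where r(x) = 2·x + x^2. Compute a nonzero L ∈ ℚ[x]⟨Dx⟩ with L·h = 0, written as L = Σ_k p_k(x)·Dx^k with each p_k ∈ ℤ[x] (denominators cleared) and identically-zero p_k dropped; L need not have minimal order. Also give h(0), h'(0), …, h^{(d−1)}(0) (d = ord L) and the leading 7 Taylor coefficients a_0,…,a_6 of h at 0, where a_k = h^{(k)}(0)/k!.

L = (21 + 150·x + 987·x^2 + 2192·x^3 + 2148·x^4 + 960·x^5 + 160·x^6) + (-1 - 15·x + 27·x^2 + 345·x^3 + 700·x^4 + 588·x^5 + 224·x^6 + 32·x^7)·Dx  (order 1).
h: a_k = 2, 42, 276, 2308, 15310, 104934, 676424, …
ICs: h(0) = 2.

f: a_k = 1, 1, 5, 9, 29, 65, 181, …
h₀=f(r): pull back L_f along r ⇒ L₀.
Differentiate: ansatz ord ≤ ord L₀ ⇒ L.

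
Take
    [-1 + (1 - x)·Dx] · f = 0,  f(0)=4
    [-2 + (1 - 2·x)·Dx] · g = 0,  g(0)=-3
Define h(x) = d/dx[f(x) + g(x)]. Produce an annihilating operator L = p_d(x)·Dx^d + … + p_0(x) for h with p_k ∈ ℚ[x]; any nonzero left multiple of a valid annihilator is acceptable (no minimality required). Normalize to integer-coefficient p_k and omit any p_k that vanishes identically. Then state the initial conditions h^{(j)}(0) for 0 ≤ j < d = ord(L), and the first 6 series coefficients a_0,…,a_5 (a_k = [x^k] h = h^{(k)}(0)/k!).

f: a_k = 4, 4, 4, 4, 4, 4, …
g: a_k = -3, -6, -12, -24, -48, -96, …
L₀ := lclm(L_f,L_g); ord L₀ ≤ 1+1.
h₀' ⇒ L via d/dx closure of L₀.
L = 12 + (-9 + 12·x)·Dx + (1 - 3·x + 2·x^2)·Dx^2  (order 2).
h: a_k = -2, -16, -60, -176, -460, -1128, …
ICs: h(0) = -2, h′(0) = -16.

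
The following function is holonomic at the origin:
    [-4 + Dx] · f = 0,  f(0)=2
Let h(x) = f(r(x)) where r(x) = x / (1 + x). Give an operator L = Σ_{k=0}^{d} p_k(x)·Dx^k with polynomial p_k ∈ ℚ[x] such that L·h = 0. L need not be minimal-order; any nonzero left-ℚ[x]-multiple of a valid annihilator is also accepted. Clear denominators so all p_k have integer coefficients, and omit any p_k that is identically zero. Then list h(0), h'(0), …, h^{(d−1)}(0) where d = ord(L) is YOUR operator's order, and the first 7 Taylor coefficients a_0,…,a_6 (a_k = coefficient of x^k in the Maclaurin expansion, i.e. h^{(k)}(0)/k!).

f: a_k = 2, 8, 16, 64/3, 64/3, 256/15, 512/45, …
f∘r: x↦r, Dx↦Dx/r' in L_f ⇒ L₀.
L = -4 + (1 + 2·x + x^2)·Dx  (order 1).
h: a_k = 2, 8, 8, -8/3, -8/3, 56/15, -88/45, …
ICs: h(0) = 2.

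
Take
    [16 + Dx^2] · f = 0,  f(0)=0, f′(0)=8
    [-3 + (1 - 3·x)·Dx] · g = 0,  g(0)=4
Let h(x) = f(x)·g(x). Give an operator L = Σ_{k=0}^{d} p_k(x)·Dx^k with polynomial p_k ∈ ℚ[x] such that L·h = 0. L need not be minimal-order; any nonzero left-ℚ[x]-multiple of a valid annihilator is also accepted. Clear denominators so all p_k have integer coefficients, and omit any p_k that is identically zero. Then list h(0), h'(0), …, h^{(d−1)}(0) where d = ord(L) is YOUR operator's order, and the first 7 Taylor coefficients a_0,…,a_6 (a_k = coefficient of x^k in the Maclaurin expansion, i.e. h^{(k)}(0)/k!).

f: a_k = 0, 8, 0, -64/3, 0, 256/15, 0, …
g: a_k = 4, 12, 36, 108, 324, 972, 2916, …
h₀=f·g: eliminate ⇒ L₀, order ≤ 2·1.
L = (-16 + 48·x) + 6·Dx + (-1 + 3·x)·Dx^2  (order 2).
h: a_k = 0, 32, 96, 608/3, 608, 28384/15, 28384/5, …
ICs: h(0) = 0, h′(0) = 32.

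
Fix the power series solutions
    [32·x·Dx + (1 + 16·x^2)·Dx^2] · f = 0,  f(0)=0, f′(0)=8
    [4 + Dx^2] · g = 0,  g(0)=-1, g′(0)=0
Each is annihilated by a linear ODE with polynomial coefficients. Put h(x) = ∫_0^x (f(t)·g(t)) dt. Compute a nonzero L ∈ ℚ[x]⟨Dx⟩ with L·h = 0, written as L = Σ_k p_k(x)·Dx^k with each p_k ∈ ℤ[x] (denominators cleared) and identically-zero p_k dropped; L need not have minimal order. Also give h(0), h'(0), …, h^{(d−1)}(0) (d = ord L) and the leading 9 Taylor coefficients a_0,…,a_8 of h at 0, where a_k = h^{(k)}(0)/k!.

L = (1360 + 60416·x^2 + 106496·x^4 + 262144·x^6 + 1048576·x^8)·Dx + (2304·x + 45056·x^3 + 196608·x^5 + 1048576·x^7)·Dx^2 + (360 + 15872·x^2 + 36864·x^4 + 131072·x^6 + 524288·x^8)·Dx^3 + (576·x + 11264·x^3 + 49152·x^5 + 262144·x^7)·Dx^4 + (5 + 192·x^2 + 2560·x^4 + 16384·x^6 + 65536·x^8)·Dx^5  (order 5).
h: a_k = 0, 0, -4, 0, 44/3, 0, -3752/45, 0, 217724/315, …
ICs: h(0) = 0, h′(0) = 0, h′′(0) = -8, h′′′(0) = 0, h′′′′(0) = 352.

f: a_k = 0, 8, 0, -128/3, 0, 2048/5, 0, -32768/7, 0, …
g: a_k = -1, 0, 2, 0, -2/3, 0, 4/45, 0, -2/315, …
h₀=f·g: eliminate ⇒ L₀, order ≤ 2·2.
∫: right-multiply L₀ by Dx.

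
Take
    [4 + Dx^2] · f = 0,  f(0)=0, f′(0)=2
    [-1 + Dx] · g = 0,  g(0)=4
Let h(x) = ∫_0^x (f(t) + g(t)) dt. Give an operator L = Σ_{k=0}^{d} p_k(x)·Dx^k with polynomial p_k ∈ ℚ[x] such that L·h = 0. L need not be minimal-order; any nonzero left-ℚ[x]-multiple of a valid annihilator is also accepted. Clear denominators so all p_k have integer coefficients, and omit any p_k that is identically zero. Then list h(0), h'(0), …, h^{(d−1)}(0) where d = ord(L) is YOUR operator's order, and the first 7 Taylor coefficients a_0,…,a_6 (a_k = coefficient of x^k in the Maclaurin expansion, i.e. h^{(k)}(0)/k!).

f: a_k = 0, 2, 0, -4/3, 0, 4/15, 0, …
g: a_k = 4, 4, 2, 2/3, 1/6, 1/30, 1/180, …
Sum ⇒ L₀ = lclm(L_f,L_g) in ℚ(x)⟨Dx⟩.
∫: right-multiply L₀ by Dx.
L = -4·Dx + 4·Dx^2 - Dx^3 + Dx^4  (order 4).
h: a_k = 0, 4, 3, 2/3, -1/6, 1/30, 1/20, …
ICs: h(0) = 0, h′(0) = 4, h′′(0) = 6, h′′′(0) = 4.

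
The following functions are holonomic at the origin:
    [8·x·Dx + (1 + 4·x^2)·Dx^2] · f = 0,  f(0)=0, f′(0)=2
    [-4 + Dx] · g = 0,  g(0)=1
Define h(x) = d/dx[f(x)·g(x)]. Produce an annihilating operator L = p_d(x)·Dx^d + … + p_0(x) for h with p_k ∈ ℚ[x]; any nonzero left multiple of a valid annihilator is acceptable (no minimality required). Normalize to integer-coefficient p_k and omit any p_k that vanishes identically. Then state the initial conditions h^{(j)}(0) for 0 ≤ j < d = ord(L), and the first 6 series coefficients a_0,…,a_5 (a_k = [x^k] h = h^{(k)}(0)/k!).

L = (8 - 64·x + 224·x^2 - 256·x^3 + 256·x^4) + (-6 + 24·x - 88·x^2 + 96·x^3 - 128·x^4)·Dx + (1 - 2·x + 8·x^2 - 8·x^3 + 16·x^4)·Dx^2  (order 2).
h: a_k = 2, 16, 40, 128/3, 32, 256/3, …
ICs: h(0) = 2, h′(0) = 16.

f: a_k = 0, 2, 0, -8/3, 0, 32/5, …
g: a_k = 1, 4, 8, 32/3, 32/3, 128/15, …
h₀=f·g: eliminate ⇒ L₀, order ≤ 2·1.
Derive L from L₀ (diff closure).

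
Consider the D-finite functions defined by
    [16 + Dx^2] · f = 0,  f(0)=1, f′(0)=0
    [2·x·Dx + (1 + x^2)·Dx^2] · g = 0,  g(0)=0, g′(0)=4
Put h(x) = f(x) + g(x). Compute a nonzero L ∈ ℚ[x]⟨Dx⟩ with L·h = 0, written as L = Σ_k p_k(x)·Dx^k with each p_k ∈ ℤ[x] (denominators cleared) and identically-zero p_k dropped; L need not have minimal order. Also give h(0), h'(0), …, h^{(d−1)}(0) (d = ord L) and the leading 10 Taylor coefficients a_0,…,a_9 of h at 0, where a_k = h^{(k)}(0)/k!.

L = (64·x + 704·x^3 + 256·x^5)·Dx + (112 + 416·x^2 + 432·x^4 + 128·x^6)·Dx^2 + (4·x + 44·x^3 + 16·x^5)·Dx^3 + (7 + 26·x^2 + 27·x^4 + 8·x^6)·Dx^4  (order 4).
h: a_k = 1, 4, -8, -4/3, 32/3, 4/5, -256/45, -4/7, 512/315, 4/9, …
ICs: h(0) = 1, h′(0) = 4, h′′(0) = -16, h′′′(0) = -8.

f: a_k = 1, 0, -8, 0, 32/3, 0, -256/45, 0, 512/315, 0, …
g: a_k = 0, 4, 0, -4/3, 0, 4/5, 0, -4/7, 0, 4/9, …
Weyl lclm of L_f,L_g ⇒ L₀ (ord ≤ 4).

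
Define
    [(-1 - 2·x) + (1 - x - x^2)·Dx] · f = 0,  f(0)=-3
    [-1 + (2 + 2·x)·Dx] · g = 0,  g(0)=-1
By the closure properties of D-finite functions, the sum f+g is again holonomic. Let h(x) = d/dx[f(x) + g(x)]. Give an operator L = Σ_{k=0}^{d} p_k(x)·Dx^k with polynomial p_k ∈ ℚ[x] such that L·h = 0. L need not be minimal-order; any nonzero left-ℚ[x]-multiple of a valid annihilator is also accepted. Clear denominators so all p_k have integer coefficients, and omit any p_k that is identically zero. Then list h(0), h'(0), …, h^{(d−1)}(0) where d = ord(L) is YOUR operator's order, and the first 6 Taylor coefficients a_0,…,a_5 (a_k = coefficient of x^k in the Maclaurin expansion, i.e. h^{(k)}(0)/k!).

L = (-48 - 138·x - 156·x^2 - 84·x^3 - 30·x^4) + (-69 - 336·x - 615·x^2 - 576·x^3 - 321·x^4 - 90·x^5)·Dx + (18 + 42·x + 6·x^2 - 82·x^3 - 126·x^4 - 82·x^5 - 20·x^6)·Dx^2  (order 2).
h: a_k = -7/2, -47/4, -435/16, -1915/32, -30755/256, -119745/512, …
ICs: h(0) = -7/2, h′(0) = -47/4.

f: a_k = -3, -3, -6, -9, -15, -24, …
g: a_k = -1, -1/2, 1/8, -1/16, 5/128, -7/256, …
h₀=f+g: left-lcm gives L₀, ord ≤ 2.
Derive L from L₀ (diff closure).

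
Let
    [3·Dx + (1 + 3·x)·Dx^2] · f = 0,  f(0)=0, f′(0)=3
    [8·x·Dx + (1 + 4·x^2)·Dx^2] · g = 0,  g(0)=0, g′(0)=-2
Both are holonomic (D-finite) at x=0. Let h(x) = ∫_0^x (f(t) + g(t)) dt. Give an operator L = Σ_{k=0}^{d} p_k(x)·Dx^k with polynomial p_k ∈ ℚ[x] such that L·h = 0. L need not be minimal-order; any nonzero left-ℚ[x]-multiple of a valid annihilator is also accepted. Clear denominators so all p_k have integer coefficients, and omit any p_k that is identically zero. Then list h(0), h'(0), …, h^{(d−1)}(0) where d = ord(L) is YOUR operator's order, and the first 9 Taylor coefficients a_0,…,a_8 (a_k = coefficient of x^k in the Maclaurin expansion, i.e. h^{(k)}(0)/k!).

f: a_k = 0, 3, -9/2, 9, -81/4, 243/5, -243/2, 2187/7, -6561/8, …
g: a_k = 0, -2, 0, 8/3, 0, -32/5, 0, 128/7, 0, …
L₀ := lclm(L_f,L_g); ord L₀ ≤ 2+2.
∫: right-multiply L₀ by Dx.
L = (-24 - 216·x + 288·x^2 + 288·x^3)·Dx^2 + (-26 - 48·x - 120·x^2 + 576·x^3 + 576·x^4)·Dx^3 + (-3 - x + 24·x^2 + 32·x^3 + 144·x^4 + 144·x^5)·Dx^4  (order 4).
h: a_k = 0, 0, 1/2, -3/2, 35/12, -81/20, 211/30, -243/14, 2315/56, …
ICs: h(0) = 0, h′(0) = 0, h′′(0) = 1, h′′′(0) = -9.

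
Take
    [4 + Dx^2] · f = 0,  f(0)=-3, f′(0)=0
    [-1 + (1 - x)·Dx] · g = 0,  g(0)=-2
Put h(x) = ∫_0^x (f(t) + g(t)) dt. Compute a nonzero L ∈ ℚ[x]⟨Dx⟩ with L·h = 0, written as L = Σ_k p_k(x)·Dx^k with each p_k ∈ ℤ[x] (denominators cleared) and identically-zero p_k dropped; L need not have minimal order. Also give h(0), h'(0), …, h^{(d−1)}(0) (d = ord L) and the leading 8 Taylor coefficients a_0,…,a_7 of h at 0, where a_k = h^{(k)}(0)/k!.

L = (-20 + 16·x - 8·x^2)·Dx + (12 - 28·x + 24·x^2 - 8·x^3)·Dx^2 + (-5 + 4·x - 2·x^2)·Dx^3 + (3 - 7·x + 6·x^2 - 2·x^3)·Dx^4  (order 4).
h: a_k = 0, -5, -1, 4/3, -1/2, -4/5, -1/3, -26/105, …
ICs: h(0) = 0, h′(0) = -5, h′′(0) = -2, h′′′(0) = 8.

f: a_k = -3, 0, 6, 0, -2, 0, 4/15, 0, …
g: a_k = -2, -2, -2, -2, -2, -2, -2, -2, …
f+g: L₀ = lclm(L_f,L_g), ord ≤ 2+1.
∫: right-multiply L₀ by Dx.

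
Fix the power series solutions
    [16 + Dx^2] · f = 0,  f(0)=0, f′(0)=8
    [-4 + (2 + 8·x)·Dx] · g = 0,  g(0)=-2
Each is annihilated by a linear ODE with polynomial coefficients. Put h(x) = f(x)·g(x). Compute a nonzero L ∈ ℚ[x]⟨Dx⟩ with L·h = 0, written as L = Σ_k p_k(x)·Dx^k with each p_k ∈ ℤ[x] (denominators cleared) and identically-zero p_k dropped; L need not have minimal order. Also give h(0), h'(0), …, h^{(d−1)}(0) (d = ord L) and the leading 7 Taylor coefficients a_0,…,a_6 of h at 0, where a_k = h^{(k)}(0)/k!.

L = (28 + 128·x + 256·x^2) + (-4 - 16·x)·Dx + (1 + 8·x + 16·x^2)·Dx^2  (order 2).
h: a_k = 0, -16, -32, 224/3, 64/3, 608/15, -1728/5, …
ICs: h(0) = 0, h′(0) = -16.

f: a_k = 0, 8, 0, -64/3, 0, 256/15, 0, …
g: a_k = -2, -4, 4, -8, 20, -56, 168, …
h₀=f·g: eliminate ⇒ L₀, order ≤ 2·1.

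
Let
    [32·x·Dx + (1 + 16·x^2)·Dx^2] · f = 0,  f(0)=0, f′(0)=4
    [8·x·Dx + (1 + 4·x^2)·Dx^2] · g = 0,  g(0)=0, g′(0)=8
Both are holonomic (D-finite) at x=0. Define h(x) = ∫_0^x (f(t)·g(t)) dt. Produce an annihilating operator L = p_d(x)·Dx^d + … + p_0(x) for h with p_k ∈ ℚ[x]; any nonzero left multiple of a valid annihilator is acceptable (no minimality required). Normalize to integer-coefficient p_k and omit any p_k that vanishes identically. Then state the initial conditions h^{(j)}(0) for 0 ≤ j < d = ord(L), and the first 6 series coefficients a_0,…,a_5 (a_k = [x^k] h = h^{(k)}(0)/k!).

f: a_k = 0, 4, 0, -64/3, 0, 1024/5, …
g: a_k = 0, 8, 0, -32/3, 0, 128/5, …
f·g: L₀ = L_f ⊗_s L_g, ord ≤ 2·2.
Integrate: L := L₀·Dx.
L = (-1536·x - 51200·x^3 - 262144·x^5 + 655360·x^7 + 6291456·x^9)·Dx^2 + (-80 - 6592·x^2 - 92160·x^4 - 229376·x^6 + 2293760·x^8 + 9437184·x^10)·Dx^3 + (-160·x - 4480·x^3 - 30720·x^5 + 69632·x^7 + 1310720·x^9 + 3145728·x^11)·Dx^4 + (-1 - 40·x^2 - 464·x^4 + 29696·x^8 + 163840·x^10 + 262144·x^12)·Dx^5  (order 5).
h: a_k = 0, 0, 0, 32/3, 0, -128/3, …
ICs: h(0) = 0, h′(0) = 0, h′′(0) = 0, h′′′(0) = 64, h′′′′(0) = 0.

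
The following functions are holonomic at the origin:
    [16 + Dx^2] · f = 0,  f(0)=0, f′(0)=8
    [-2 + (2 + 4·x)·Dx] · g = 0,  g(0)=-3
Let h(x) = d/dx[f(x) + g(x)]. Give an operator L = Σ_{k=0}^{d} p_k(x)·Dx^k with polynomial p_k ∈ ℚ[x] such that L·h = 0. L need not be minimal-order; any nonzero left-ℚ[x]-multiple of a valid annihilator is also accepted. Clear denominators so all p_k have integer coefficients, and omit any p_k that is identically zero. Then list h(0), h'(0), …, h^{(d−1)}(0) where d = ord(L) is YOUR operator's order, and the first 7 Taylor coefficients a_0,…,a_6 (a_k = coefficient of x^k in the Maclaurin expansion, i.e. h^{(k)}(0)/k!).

f: a_k = 0, 8, 0, -64/3, 0, 256/15, 0, …
g: a_k = -3, -3, 3/2, -3/2, 15/8, -21/8, 63/16, …
L₀ := lclm(L_f,L_g); ord L₀ ≤ 2+1.
h=h₀': d/dx-closure on L₀ ⇒ L.
L = (-496 - 1024·x - 1024·x^2) + (-304 - 1632·x - 3072·x^2 - 2048·x^3)·Dx + (-31 - 64·x - 64·x^2)·Dx^2 + (-19 - 102·x - 192·x^2 - 128·x^3)·Dx^3  (order 3).
h: a_k = 5, 3, -137/2, 15/2, 1733/24, 189/8, -63953/720, …
ICs: h(0) = 5, h′(0) = 3, h′′(0) = -137.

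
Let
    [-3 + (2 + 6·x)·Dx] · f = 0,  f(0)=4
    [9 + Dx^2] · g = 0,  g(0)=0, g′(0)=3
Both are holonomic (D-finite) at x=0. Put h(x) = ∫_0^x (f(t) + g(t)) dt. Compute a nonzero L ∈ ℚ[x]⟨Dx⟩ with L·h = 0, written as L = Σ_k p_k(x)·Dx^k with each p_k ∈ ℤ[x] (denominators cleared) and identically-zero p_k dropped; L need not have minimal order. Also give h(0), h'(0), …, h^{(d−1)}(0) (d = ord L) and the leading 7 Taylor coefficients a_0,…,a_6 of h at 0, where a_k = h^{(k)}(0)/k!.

L = (-63 - 216·x - 324·x^2)·Dx + (18 + 198·x + 648·x^2 + 648·x^3)·Dx^2 + (-7 - 24·x - 36·x^2)·Dx^3 + (2 + 22·x + 72·x^2 + 72·x^3)·Dx^4  (order 4).
h: a_k = 0, 4, 9/2, -3/2, 9/16, -81/32, 3051/640, …
ICs: h(0) = 0, h′(0) = 4, h′′(0) = 9, h′′′(0) = -9.

f: a_k = 4, 6, -9/2, 27/4, -405/32, 1701/64, -15309/256, …
g: a_k = 0, 3, 0, -9/2, 0, 81/40, 0, …
f+g: L₀ = lclm(L_f,L_g), ord ≤ 1+2.
h=∫₀ˣh₀: take L = L₀·Dx.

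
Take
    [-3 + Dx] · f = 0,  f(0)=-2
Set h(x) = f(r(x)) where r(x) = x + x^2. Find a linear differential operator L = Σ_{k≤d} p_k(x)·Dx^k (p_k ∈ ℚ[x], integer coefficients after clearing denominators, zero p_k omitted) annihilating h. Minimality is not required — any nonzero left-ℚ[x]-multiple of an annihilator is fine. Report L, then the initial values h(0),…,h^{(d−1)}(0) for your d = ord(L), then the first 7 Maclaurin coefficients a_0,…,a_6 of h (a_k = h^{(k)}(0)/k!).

L = (-3 - 6·x) + Dx  (order 1).
h: a_k = -2, -6, -15, -27, -171/4, -1161/20, -2871/40, …
ICs: h(0) = -2.

f: a_k = -2, -6, -9, -9, -27/4, -81/20, -81/40, …
f∘r: x↦r, Dx↦Dx/r' in L_f ⇒ L₀.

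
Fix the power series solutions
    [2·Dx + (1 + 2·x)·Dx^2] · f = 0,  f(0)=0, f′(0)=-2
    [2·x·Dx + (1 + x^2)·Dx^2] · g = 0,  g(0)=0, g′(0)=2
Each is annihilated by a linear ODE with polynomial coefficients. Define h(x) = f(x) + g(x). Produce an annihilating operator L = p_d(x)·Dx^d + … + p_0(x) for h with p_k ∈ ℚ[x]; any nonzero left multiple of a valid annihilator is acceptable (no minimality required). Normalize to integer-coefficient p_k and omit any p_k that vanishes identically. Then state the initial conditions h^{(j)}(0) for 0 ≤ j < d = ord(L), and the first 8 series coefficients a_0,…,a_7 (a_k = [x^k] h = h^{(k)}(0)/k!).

L = (-2 - 12·x + 6·x^2 + 4·x^3)·Dx + (-5 - 4·x - 9·x^2 + 12·x^3 + 8·x^4)·Dx^2 + (-1 - x + 2·x^2 + x^3 + 3·x^4 + 2·x^5)·Dx^3  (order 3).
h: a_k = 0, 0, 2, -10/3, 4, -6, 32/3, -130/7, …
ICs: h(0) = 0, h′(0) = 0, h′′(0) = 4.

f: a_k = 0, -2, 2, -8/3, 4, -32/5, 32/3, -128/7, …
g: a_k = 0, 2, 0, -2/3, 0, 2/5, 0, -2/7, …
Weyl lclm of L_f,L_g ⇒ L₀ (ord ≤ 4).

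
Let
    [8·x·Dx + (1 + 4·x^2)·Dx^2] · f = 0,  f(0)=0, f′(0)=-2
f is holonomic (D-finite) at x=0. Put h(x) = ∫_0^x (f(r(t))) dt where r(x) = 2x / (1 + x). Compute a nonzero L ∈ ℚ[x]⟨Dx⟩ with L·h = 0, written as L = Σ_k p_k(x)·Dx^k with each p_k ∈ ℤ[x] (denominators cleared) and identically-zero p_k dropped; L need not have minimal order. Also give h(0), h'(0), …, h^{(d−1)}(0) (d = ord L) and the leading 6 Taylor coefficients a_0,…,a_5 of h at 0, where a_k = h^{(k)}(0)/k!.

f: a_k = 0, -2, 0, 8/3, 0, -32/5, …
f∘r: x↦r, Dx↦Dx/r' in L_f ⇒ L₀.
Integrate: L := L₀·Dx.
L = (2 + 34·x)·Dx^2 + (1 + 2·x + 17·x^2)·Dx^3  (order 3).
h: a_k = 0, 0, -2, 4/3, 13/3, -12, …
ICs: h(0) = 0, h′(0) = 0, h′′(0) = -4.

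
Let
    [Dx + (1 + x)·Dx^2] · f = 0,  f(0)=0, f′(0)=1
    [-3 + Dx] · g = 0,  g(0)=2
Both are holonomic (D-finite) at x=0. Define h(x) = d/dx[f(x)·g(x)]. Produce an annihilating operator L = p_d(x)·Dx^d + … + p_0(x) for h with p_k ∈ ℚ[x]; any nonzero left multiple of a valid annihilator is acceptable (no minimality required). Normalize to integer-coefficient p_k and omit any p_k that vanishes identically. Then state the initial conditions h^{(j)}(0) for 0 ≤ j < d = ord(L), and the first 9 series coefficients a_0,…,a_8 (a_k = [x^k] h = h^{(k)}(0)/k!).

f: a_k = 0, 1, -1/2, 1/3, -1/4, 1/5, -1/6, 1/7, -1/8, …
g: a_k = 2, 6, 9, 9, 27/4, 81/20, 81/40, 243/280, 729/2240, …
Product ⇒ symmetric product L₀, ord ≤ 2.
h₀' ⇒ L via d/dx closure of L₀.
L = (15 + 36·x + 27·x^2) + (-11 - 27·x - 18·x^2)·Dx + (2 + 5·x + 3·x^2)·Dx^2  (order 2).
h: a_k = 2, 10, 20, 24, 83/4, 55/4, 38/5, 17/5, 653/448, …
ICs: h(0) = 2, h′(0) = 10.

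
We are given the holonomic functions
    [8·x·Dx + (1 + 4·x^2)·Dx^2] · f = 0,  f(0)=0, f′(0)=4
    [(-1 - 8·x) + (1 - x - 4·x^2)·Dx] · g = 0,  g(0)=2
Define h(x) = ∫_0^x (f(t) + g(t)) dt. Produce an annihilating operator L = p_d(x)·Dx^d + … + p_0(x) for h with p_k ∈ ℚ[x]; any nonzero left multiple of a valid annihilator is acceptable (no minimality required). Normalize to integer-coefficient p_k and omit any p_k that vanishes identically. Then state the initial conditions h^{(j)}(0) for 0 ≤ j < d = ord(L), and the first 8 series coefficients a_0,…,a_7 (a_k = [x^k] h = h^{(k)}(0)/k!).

L = (40 - 160·x - 2272·x^2 - 4608·x^3 - 16896·x^4 - 6144·x^6)·Dx^2 + (-31 - 264·x - 364·x^2 - 2208·x^3 - 4160·x^4 - 12800·x^5 - 768·x^6 - 6144·x^7)·Dx^3 + (5 + 11·x + 80·x^2 - 116·x^3 - 80·x^4 - 704·x^5 - 1536·x^6 - 256·x^7 - 1024·x^8)·Dx^4  (order 4).
h: a_k = 0, 2, 3, 10/3, 19/6, 58/5, 119/5, 362/7, …
ICs: h(0) = 0, h′(0) = 2, h′′(0) = 6, h′′′(0) = 20.

f: a_k = 0, 4, 0, -16/3, 0, 64/5, 0, -256/7, …
g: a_k = 2, 2, 10, 18, 58, 130, 362, 882, …
L₀ := lclm(L_f,L_g); ord L₀ ≤ 2+1.
∫: right-multiply L₀ by Dx.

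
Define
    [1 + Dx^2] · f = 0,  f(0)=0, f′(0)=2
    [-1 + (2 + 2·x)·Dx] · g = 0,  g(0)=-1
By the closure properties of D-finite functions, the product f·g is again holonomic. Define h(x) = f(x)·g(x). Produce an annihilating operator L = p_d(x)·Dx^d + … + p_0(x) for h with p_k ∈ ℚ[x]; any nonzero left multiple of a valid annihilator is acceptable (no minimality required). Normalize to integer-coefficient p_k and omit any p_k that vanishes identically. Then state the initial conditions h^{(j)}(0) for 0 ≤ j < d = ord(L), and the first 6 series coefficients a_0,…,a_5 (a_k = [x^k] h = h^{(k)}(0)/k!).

f: a_k = 0, 2, 0, -1/3, 0, 1/60, …
g: a_k = -1, -1/2, 1/8, -1/16, 5/128, -7/256, …
Product ⇒ symmetric product L₀, ord ≤ 2.
L = (7 + 8·x + 4·x^2) + (-4 - 4·x)·Dx + (4 + 8·x + 4·x^2)·Dx^2  (order 2).
h: a_k = 0, -2, -1, 7/12, 1/24, 19/960, …
ICs: h(0) = 0, h′(0) = -2.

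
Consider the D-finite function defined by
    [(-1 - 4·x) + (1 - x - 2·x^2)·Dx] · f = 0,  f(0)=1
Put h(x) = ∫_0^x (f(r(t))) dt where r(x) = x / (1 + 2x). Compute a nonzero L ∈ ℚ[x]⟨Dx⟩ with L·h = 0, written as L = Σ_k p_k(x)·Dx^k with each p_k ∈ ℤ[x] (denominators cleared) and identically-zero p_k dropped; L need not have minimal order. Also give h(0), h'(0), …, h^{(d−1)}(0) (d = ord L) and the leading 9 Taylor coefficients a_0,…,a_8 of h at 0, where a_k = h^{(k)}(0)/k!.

f: a_k = 1, 1, 3, 5, 11, 21, 43, 85, 171, …
Change of var in L_f (x↦r) gives L₀.
∫: right-multiply L₀ by Dx.
L = (-1 - 6·x)·Dx + (1 + 5·x + 6·x^2)·Dx^2  (order 2).
h: a_k = 0, 1, 1/2, 1/3, -3/4, 9/5, -9/2, 81/7, -243/8, …
ICs: h(0) = 0, h′(0) = 1.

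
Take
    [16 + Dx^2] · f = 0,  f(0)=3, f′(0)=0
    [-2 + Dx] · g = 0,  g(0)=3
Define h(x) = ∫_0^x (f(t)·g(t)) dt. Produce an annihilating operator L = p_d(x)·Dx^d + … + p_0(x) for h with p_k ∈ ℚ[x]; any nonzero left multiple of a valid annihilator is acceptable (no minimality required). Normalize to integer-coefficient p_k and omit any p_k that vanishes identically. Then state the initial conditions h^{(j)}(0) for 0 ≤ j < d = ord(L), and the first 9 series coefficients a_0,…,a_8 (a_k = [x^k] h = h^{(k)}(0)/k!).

L = 20·Dx - 4·Dx^2 + Dx^3  (order 3).
h: a_k = 0, 9, 9, -18, -33, -42/5, 82/5, 468/35, 29/35, …
ICs: h(0) = 0, h′(0) = 9, h′′(0) = 18.

f: a_k = 3, 0, -24, 0, 32, 0, -256/15, 0, 512/105, …
g: a_k = 3, 6, 6, 4, 2, 4/5, 4/15, 8/105, 2/105, …
f·g: L₀ = L_f ⊗_s L_g, ord ≤ 2·1.
∫: right-multiply L₀ by Dx.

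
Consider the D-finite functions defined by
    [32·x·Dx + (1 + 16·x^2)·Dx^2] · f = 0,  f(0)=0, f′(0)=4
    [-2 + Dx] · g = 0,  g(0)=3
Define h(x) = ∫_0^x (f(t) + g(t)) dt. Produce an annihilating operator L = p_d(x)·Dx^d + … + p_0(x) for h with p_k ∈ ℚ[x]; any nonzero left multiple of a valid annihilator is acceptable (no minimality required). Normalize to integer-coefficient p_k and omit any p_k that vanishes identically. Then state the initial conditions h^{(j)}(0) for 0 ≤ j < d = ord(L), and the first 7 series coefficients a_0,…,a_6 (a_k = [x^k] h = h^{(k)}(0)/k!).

f: a_k = 0, 4, 0, -64/3, 0, 1024/5, 0, …
g: a_k = 3, 6, 6, 4, 2, 4/5, 4/15, …
L₀ := lclm(L_f,L_g); ord L₀ ≤ 2+1.
Integrate: L := L₀·Dx.
L = (32 - 64·x - 1536·x^2 - 1024·x^3)·Dx^2 + (-18 + 704·x^2 - 512·x^4)·Dx^3 + (1 + 16·x + 32·x^2 + 256·x^3 + 256·x^4)·Dx^4  (order 4).
h: a_k = 0, 3, 5, 2, -13/3, 2/5, 514/15, …
ICs: h(0) = 0, h′(0) = 3, h′′(0) = 10, h′′′(0) = 12.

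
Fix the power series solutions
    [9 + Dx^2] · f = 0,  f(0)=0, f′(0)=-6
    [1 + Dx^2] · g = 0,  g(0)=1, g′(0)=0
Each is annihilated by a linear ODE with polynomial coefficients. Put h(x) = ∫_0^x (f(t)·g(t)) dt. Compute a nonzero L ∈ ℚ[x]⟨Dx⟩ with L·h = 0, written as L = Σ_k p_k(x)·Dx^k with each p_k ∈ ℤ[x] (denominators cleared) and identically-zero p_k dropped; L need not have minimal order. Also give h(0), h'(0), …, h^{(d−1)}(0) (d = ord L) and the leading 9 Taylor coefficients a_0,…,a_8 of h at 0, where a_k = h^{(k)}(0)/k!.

f: a_k = 0, -6, 0, 9, 0, -81/20, 0, 243/280, 0, …
g: a_k = 1, 0, -1/2, 0, 1/24, 0, -1/720, 0, 1/40320, …
Product ⇒ symmetric product L₀, ord ≤ 4.
h=∫h₀ ⇒ L = L₀·Dx.
L = 64·Dx + 20·Dx^3 + Dx^5  (order 5).
h: a_k = 0, 0, -3, 0, 3, 0, -22/15, 0, 43/105, …
ICs: h(0) = 0, h′(0) = 0, h′′(0) = -6, h′′′(0) = 0, h′′′′(0) = 72.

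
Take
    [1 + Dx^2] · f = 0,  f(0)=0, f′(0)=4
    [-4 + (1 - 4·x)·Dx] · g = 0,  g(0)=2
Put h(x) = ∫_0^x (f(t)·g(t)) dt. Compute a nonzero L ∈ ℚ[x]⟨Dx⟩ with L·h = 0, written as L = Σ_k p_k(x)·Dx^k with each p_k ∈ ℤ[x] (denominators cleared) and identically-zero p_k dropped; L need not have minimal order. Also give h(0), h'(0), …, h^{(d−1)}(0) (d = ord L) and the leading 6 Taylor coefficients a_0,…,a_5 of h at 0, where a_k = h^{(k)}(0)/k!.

f: a_k = 0, 4, 0, -2/3, 0, 1/30, …
g: a_k = 2, 8, 32, 128, 512, 2048, …
f·g: L₀ = L_f ⊗_s L_g, ord ≤ 2·1.
h=∫₀ˣh₀: take L = L₀·Dx.
L = (-1 + 4·x)·Dx + 8·Dx^2 + (-1 + 4·x)·Dx^3  (order 3).
h: a_k = 0, 0, 4, 32/3, 95/3, 304/3, …
ICs: h(0) = 0, h′(0) = 0, h′′(0) = 8.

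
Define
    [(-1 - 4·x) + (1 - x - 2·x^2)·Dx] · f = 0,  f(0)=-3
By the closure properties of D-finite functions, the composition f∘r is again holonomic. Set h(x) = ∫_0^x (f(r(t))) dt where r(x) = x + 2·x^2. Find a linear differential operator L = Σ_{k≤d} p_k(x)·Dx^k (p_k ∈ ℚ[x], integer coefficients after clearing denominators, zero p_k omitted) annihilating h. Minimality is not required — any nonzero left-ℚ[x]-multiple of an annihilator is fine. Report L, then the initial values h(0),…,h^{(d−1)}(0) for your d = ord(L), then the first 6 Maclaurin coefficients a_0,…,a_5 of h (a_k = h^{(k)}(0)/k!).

f: a_k = -3, -3, -9, -15, -33, -63, …
f∘r: x↦r, Dx↦Dx/r' in L_f ⇒ L₀.
∫: right-multiply L₀ by Dx.
L = (1 + 8·x + 24·x^2 + 32·x^3)·Dx + (-1 + x + 4·x^2 + 8·x^3 + 8·x^4)·Dx^2  (order 2).
h: a_k = 0, -3, -3/2, -5, -51/4, -159/5, …
ICs: h(0) = 0, h′(0) = -3.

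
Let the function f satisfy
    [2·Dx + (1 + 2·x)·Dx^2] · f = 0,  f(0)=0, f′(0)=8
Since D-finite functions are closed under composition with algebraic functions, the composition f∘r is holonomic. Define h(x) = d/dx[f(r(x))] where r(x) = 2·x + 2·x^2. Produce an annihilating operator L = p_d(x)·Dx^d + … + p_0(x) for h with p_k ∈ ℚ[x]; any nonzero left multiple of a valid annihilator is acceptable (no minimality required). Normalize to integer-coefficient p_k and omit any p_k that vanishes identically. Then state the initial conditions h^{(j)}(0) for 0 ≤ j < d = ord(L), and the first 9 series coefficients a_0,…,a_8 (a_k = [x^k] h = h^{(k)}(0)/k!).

f: a_k = 0, 8, -8, 32/3, -16, 128/5, -128/3, 512/7, -128, …
Change of var in L_f (x↦r) gives L₀.
h=h₀': d/dx-closure on L₀ ⇒ L.
L = 2 + (1 + 2·x)·Dx  (order 1).
h: a_k = 16, -32, 64, -128, 256, -512, 1024, -2048, 4096, …
ICs: h(0) = 16.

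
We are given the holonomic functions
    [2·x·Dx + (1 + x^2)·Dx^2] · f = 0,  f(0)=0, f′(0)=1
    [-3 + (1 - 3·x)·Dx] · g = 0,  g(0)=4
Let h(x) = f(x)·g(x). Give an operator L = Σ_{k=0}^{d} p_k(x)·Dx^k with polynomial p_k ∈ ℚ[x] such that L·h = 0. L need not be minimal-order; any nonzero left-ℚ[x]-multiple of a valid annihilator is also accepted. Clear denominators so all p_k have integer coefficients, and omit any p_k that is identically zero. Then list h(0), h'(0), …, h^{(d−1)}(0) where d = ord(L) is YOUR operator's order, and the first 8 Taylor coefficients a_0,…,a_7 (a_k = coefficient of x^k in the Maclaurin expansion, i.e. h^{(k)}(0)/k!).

f: a_k = 0, 1, 0, -1/3, 0, 1/5, 0, -1/7, …
g: a_k = 4, 12, 36, 108, 324, 972, 2916, 8748, …
Sym-product of L_f,L_g gives L₀ (≤ ord 2).
L = 6·x + (6 - 2·x + 12·x^2)·Dx + (-1 + 3·x - x^2 + 3·x^3)·Dx^2  (order 2).
h: a_k = 0, 4, 12, 104/3, 104, 1564/5, 4692/5, 98512/35, …
ICs: h(0) = 0, h′(0) = 4.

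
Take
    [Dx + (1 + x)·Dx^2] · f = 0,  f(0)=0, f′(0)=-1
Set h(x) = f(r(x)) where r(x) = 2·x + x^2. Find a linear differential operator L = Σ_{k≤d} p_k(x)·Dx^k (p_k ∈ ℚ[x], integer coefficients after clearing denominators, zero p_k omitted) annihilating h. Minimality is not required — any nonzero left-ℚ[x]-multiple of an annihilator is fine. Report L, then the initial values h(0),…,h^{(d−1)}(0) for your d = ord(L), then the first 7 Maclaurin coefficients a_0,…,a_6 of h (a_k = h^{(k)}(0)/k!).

L = Dx + (1 + x)·Dx^2  (order 2).
h: a_k = 0, -2, 1, -2/3, 1/2, -2/5, 1/3, …
ICs: h(0) = 0, h′(0) = -2.

f: a_k = 0, -1, 1/2, -1/3, 1/4, -1/5, 1/6, …
f∘r: x↦r, Dx↦Dx/r' in L_f ⇒ L₀.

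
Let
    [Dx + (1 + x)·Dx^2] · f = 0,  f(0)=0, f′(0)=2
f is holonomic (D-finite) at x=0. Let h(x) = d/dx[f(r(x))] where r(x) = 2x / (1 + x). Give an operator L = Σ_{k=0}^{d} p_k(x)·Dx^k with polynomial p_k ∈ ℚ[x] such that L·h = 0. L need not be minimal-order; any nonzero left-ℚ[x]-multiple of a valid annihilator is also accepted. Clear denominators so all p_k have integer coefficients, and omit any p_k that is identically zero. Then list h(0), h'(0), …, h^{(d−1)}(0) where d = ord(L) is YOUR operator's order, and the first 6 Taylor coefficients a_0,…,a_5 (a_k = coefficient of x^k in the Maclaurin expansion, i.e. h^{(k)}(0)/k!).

L = (4 + 6·x) + (1 + 4·x + 3·x^2)·Dx  (order 1).
h: a_k = 4, -16, 52, -160, 484, -1456, …
ICs: h(0) = 4.

f: a_k = 0, 2, -1, 2/3, -1/2, 2/5, …
f∘r: x↦r, Dx↦Dx/r' in L_f ⇒ L₀.
h=h₀': d/dx-closure on L₀ ⇒ L.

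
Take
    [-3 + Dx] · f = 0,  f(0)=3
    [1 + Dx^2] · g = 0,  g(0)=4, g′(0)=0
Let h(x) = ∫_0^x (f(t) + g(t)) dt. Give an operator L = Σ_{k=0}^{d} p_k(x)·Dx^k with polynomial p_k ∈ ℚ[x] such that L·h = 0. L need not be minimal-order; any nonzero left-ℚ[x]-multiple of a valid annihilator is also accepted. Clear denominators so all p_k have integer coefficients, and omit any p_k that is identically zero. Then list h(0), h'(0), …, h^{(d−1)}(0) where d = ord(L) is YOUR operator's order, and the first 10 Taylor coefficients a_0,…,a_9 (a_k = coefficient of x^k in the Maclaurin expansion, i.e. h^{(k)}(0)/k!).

L = -3·Dx + Dx^2 - 3·Dx^3 + Dx^4  (order 4).
h: a_k = 0, 7, 9/2, 23/6, 27/8, 247/120, 81/80, 2183/5040, 729/4480, 19687/362880, …
ICs: h(0) = 0, h′(0) = 7, h′′(0) = 9, h′′′(0) = 23.

f: a_k = 3, 9, 27/2, 27/2, 81/8, 243/40, 243/80, 729/560, 2187/4480, 729/4480, …
g: a_k = 4, 0, -2, 0, 1/6, 0, -1/180, 0, 1/10080, 0, …
L₀ := lclm(L_f,L_g); ord L₀ ≤ 1+2.
h=∫h₀ ⇒ L = L₀·Dx.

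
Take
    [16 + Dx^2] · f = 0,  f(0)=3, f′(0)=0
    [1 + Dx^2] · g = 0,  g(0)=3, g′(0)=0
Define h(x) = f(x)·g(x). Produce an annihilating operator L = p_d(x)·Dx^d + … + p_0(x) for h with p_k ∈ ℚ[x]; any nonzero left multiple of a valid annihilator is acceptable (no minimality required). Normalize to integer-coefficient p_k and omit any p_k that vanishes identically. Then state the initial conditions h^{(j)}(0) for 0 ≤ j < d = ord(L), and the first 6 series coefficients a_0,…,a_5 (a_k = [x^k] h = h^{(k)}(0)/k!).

L = 225 + 34·Dx^2 + Dx^4  (order 4).
h: a_k = 9, 0, -153/2, 0, 1059/8, 0, …
ICs: h(0) = 9, h′(0) = 0, h′′(0) = -153, h′′′(0) = 0.

f: a_k = 3, 0, -24, 0, 32, 0, …
g: a_k = 3, 0, -3/2, 0, 1/8, 0, …
Sym-product of L_f,L_g gives L₀ (≤ ord 4).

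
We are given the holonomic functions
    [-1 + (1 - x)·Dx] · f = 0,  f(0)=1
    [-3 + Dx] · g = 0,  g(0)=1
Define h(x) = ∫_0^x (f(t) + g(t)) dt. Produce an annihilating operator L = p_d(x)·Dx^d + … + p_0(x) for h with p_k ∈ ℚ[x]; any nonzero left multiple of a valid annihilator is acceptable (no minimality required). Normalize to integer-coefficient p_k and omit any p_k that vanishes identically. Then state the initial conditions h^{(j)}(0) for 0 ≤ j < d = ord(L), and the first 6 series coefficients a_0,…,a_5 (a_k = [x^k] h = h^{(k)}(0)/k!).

f: a_k = 1, 1, 1, 1, 1, 1, …
g: a_k = 1, 3, 9/2, 9/2, 27/8, 81/40, …
h₀=f+g: left-lcm gives L₀, ord ≤ 2.
∫: right-multiply L₀ by Dx.
L = (3 - 9·x)·Dx + (-7 + 18·x - 9·x^2)·Dx^2 + (2 - 5·x + 3·x^2)·Dx^3  (order 3).
h: a_k = 0, 2, 2, 11/6, 11/8, 7/8, …
ICs: h(0) = 0, h′(0) = 2, h′′(0) = 4.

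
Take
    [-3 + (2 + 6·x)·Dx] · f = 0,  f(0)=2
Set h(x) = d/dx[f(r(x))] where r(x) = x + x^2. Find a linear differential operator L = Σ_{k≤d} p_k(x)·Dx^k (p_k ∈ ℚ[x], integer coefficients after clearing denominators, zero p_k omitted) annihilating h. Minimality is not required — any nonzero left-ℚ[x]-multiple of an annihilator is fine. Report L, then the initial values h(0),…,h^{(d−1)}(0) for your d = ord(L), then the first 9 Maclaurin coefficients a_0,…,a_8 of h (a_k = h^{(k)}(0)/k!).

L = 1 + (-2 - 10·x - 18·x^2 - 12·x^3)·Dx  (order 1).
h: a_k = 3, 3/2, -27/8, 99/16, -1215/128, 2997/256, -9639/1024, -6237/2048, 1073817/32768, …
ICs: h(0) = 3.

f: a_k = 2, 3, -9/4, 27/8, -405/64, 1701/128, -15309/512, 72171/1024, -2814669/16384, …
L₀ from L_f via x↦r, Dx↦r'^{-1}Dx.
Differentiate: ansatz ord ≤ ord L₀ ⇒ L.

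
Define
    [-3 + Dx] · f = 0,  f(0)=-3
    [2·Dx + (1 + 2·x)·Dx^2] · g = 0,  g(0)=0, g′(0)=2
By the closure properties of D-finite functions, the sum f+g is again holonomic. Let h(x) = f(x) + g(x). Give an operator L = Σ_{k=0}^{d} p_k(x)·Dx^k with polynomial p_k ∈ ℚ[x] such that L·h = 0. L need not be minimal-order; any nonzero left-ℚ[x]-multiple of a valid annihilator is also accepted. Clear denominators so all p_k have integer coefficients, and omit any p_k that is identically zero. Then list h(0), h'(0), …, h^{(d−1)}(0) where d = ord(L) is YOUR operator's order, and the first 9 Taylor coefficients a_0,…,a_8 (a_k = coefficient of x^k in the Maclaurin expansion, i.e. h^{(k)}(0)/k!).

L = (-42 - 36·x)·Dx + (-1 - 36·x - 36·x^2)·Dx^2 + (5 + 16·x + 12·x^2)·Dx^3  (order 3).
h: a_k = -3, -7, -31/2, -65/6, -113/8, 13/40, -3289/240, 9511/560, -145547/4480, …
ICs: h(0) = -3, h′(0) = -7, h′′(0) = -31.

f: a_k = -3, -9, -27/2, -27/2, -81/8, -243/40, -243/80, -729/560, -2187/4480, …
g: a_k = 0, 2, -2, 8/3, -4, 32/5, -32/3, 128/7, -32, …
h₀=f+g: left-lcm gives L₀, ord ≤ 3.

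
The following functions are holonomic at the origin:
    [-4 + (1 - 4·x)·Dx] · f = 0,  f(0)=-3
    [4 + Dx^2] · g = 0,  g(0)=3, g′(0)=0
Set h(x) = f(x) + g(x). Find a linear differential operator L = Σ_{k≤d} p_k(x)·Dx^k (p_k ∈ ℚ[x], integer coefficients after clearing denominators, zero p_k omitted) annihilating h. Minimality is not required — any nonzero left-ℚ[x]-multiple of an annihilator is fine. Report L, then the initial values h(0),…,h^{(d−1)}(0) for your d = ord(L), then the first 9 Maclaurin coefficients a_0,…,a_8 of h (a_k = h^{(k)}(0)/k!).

f: a_k = -3, -12, -48, -192, -768, -3072, -12288, -49152, -196608, …
g: a_k = 3, 0, -6, 0, 2, 0, -4/15, 0, 2/105, …
Weyl lclm of L_f,L_g ⇒ L₀ (ord ≤ 3).
L = (400 - 128·x + 256·x^2) + (-36 + 176·x - 192·x^2 + 256·x^3)·Dx + (100 - 32·x + 64·x^2)·Dx^2 + (-9 + 44·x - 48·x^2 + 64·x^3)·Dx^3  (order 3).
h: a_k = 0, -12, -54, -192, -766, -3072, -184324/15, -49152, -20643838/105, …
ICs: h(0) = 0, h′(0) = -12, h′′(0) = -108.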